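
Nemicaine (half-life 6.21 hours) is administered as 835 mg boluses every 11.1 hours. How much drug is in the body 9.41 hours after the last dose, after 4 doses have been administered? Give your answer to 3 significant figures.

408 mg

The 4 doses were given 42.71, 31.61, 20.51, 9.41 hours ago.
Total = 835·(1/2)^(42.71/6.21) + 835·(1/2)^(31.61/6.21) + 835·(1/2)^(20.51/6.21) + 835·(1/2)^(9.41/6.21)
      = 7.101 + 24.513 + 84.618 + 292.1 ≈ 408.33 mg.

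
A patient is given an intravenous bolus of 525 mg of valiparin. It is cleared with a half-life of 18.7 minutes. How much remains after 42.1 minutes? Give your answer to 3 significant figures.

Number of half-lives: n = 42.1/18.7 ≈ 2.2513.
Remaining = 525 × (1/2)^2.2513 = 525 × 0.21003 ≈ 110.27 mg.

110 mg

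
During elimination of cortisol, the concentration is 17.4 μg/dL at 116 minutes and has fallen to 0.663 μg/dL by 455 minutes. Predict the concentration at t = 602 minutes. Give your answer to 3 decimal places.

0.161 μg/dL

Over Δt = 455 − 116 = 339 minutes, the level fell by a factor of 17.4/0.663 ≈ 26.244.
n = log₂(26.244) ≈ 4.7139 half-lives, so t½ = 339/4.7139 ≈ 71.914 minutes.
From t = 455 to t = 602: 0.663 × (1/2)^((602−455)/71.914) ≈ 0.16076 μg/dL.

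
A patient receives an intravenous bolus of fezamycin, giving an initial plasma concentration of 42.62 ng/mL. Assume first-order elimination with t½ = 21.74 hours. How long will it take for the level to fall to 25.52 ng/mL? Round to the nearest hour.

Fraction remaining = 25.52/42.62 ≈ 0.59878.
n = log₂(42.62/25.52) = ln(1.6701)/ln 2 ≈ 0.7399 half-lives.
t = n × t½ = 0.7399 × 21.74 ≈ 16.085 hours.

16 hours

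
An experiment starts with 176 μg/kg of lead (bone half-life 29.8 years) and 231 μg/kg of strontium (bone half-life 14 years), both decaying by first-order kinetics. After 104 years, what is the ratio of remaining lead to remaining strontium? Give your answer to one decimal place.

lead: 176 × (1/2)^(104/29.8) = 176 × (1/2)^3.4899 ≈ 15.665 μg/kg.
strontium: 231 × (1/2)^(104/14) = 231 × (1/2)^7.4286 ≈ 1.3409 μg/kg.
Ratio ≈ 15.665 / 1.3409 ≈ 11.683.

11.7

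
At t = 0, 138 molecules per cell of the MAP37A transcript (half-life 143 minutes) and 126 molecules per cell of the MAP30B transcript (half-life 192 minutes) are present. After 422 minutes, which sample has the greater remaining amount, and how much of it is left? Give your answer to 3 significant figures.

MAP30B transcript, 27.5 molecules per cell

MAP37A transcript: 138 × (1/2)^2.951 ≈ 17.845 molecules per cell.
MAP30B transcript: 126 × (1/2)^2.1979 ≈ 27.462 molecules per cell.
MAP30B transcript has more remaining, at ≈ 27.462 molecules per cell.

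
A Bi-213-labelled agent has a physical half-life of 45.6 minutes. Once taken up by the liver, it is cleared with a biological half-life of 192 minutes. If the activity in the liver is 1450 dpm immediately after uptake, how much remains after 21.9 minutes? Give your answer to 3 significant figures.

960 dpm

1/t_eff = 1/t_phys + 1/t_biol = 1/45.6 + 1/192 = 0.027138 per minute.
t_eff = 45.6 × 192 / (45.6 + 192) ≈ 36.848 minutes.
Remaining = 1450 × (1/2)^(21.9/36.848) = 1450 × (1/2)^0.59433 ≈ 960.41 dpm.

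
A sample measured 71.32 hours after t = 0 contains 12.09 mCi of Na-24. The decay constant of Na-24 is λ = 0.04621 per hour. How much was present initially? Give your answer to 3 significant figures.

326 mCi

t½ = ln 2 / λ = 0.69315 / 0.04621 ≈ 15 hours.
Number of half-lives elapsed: n = 71.32/15 ≈ 4.7547.
A₀ = A × 2^n = 12.09 × 2^4.7547 = 12.09 × 26.996 ≈ 326.38 mCi.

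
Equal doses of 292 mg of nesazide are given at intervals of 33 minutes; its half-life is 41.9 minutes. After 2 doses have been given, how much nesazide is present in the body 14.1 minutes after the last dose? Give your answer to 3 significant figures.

The 2 doses were given 47.1, 14.1 minutes ago.
Total = 292·(1/2)^(47.1/41.9) + 292·(1/2)^(14.1/41.9)
      = 133.97 + 231.25 ≈ 365.22 mg.

365 mg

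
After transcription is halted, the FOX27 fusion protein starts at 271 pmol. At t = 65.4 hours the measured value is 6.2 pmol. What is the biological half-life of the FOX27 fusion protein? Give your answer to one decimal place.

A/A₀ = 6.2/271 ≈ 0.022878.
n = log₂(43.71) ≈ 5.4499 half-lives elapsed in 65.4 hours.
t½ = 65.4/5.4499 ≈ 12 hours.

12.0 hours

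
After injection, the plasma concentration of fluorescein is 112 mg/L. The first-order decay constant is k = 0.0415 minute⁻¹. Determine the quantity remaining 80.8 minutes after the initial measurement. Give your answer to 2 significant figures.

t½ = ln 2 / k = 0.69315 / 0.0415 ≈ 16.702 minutes.
Number of half-lives: n = 80.8/16.702 ≈ 4.8376.
Remaining = 112 × (1/2)^4.8376 = 112 × 0.034972 ≈ 3.9169 mg/L.

3.9 mg/L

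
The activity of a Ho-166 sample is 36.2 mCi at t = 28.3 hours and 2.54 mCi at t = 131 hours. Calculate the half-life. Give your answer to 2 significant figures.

27 hours

Over Δt = 131 − 28.3 = 102.7 hours, the level fell by a factor of 36.2/2.54 ≈ 14.252.
n = log₂(14.252) ≈ 3.8331 half-lives, so t½ = 102.7/3.8331 ≈ 26.793 hours.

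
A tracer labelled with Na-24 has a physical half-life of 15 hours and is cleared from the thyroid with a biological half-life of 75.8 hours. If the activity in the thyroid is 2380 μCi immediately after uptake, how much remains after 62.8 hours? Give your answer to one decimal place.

73.6 μCi

1/t_eff = 1/t_phys + 1/t_biol = 1/15 + 1/75.8 = 0.079859 per hour.
t_eff = 15 × 75.8 / (15 + 75.8) ≈ 12.522 hours.
Remaining = 2380 × (1/2)^(62.8/12.522) = 2380 × (1/2)^5.0152 ≈ 73.597 μCi.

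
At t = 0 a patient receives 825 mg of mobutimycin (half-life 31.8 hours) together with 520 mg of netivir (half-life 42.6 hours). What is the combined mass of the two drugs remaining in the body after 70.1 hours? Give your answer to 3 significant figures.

mobutimycin: 825 × (1/2)^(70.1/31.8) = 825 × (1/2)^2.2044 ≈ 179 mg.
netivir: 520 × (1/2)^(70.1/42.6) = 520 × (1/2)^1.6455 ≈ 166.21 mg.
Total = 179 + 166.21 ≈ 345.21 mg.

345 mg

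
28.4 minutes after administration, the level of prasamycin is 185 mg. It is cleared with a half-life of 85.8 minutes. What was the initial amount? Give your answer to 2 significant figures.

Number of half-lives elapsed: n = 28.4/85.8 ≈ 0.331.
A₀ = A × 2^n = 185 × 2^0.331 = 185 × 1.2579 ≈ 232.71 mg.

230 mg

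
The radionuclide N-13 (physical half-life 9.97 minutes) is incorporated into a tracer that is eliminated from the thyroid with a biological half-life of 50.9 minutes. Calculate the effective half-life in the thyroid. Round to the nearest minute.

8 minutes

1/t_eff = 1/t_phys + 1/t_biol = 1/9.97 + 1/50.9 = 0.11995 per minute.
t_eff = 9.97 × 50.9 / (9.97 + 50.9) ≈ 8.337 minutes.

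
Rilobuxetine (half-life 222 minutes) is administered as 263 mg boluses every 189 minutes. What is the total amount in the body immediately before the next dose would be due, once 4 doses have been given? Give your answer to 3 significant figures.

The 4 doses were given 756, 567, 378, 189 minutes ago.
Total = 263·(1/2)^(756/222) + 263·(1/2)^(567/222) + 263·(1/2)^(378/222) + 263·(1/2)^(189/222)
      = 24.821 + 44.783 + 80.796 + 145.77 ≈ 296.17 mg.

296 mg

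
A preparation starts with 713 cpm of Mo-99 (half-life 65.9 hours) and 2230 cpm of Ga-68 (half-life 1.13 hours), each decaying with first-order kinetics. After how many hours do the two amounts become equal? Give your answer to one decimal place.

1.9 hours

Set 713·(1/2)^(t/65.9) = 2230·(1/2)^(t/1.13).
Taking log₂: log₂(713/2230) = t·(1/65.9 − 1/1.13).
log₂(0.31973) = -1.6451; 1/65.9 − 1/1.13 = -0.86978.
t = -1.6451 / -0.86978 ≈ 1.8914 hours.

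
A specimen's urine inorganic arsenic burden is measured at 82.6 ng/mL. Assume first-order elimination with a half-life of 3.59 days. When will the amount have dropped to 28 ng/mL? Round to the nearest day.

Fraction remaining = 28/82.6 ≈ 0.33898.
n = log₂(82.6/28) = ln(2.95)/ln 2 ≈ 1.5607 half-lives.
t = n × t½ = 1.5607 × 3.59 ≈ 5.603 days.

6 days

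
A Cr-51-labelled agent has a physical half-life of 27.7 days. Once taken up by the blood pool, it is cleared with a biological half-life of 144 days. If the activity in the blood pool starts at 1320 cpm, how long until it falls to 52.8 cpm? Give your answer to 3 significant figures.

1/t_eff = 1/t_phys + 1/t_biol = 1/27.7 + 1/144 = 0.043046 per day.
t_eff = 27.7 × 144 / (27.7 + 144) ≈ 23.231 days.
n = log₂(1320/52.8) ≈ 4.6439; t = 4.6439 × 23.231 ≈ 107.88 days.

108 days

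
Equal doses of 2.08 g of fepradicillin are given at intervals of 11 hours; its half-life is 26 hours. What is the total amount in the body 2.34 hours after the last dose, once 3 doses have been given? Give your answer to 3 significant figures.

The 3 doses were given 24.34, 13.34, 2.34 hours ago.
Total = 2.08·(1/2)^(24.34/26) + 2.08·(1/2)^(13.34/26) + 2.08·(1/2)^(2.34/26)
      = 1.0871 + 1.4575 + 1.9542 ≈ 4.4988 g.

4.50 g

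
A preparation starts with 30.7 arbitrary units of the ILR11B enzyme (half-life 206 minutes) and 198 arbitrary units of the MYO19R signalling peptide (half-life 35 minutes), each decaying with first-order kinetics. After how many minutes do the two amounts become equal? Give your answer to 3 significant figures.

Set 30.7·(1/2)^(t/206) = 198·(1/2)^(t/35).
Taking log₂: log₂(30.7/198) = t·(1/206 − 1/35).
log₂(0.15505) = -2.6892; 1/206 − 1/35 = -0.023717.
t = -2.6892 / -0.023717 ≈ 113.39 minutes.

113 minutes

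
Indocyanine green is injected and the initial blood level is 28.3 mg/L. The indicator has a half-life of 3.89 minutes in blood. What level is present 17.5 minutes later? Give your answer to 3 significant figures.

1.25 mg/L

Number of half-lives: n = 17.5/3.89 ≈ 4.4987.
Remaining = 28.3 × (1/2)^4.4987 = 28.3 × 0.044234 ≈ 1.2518 mg/L.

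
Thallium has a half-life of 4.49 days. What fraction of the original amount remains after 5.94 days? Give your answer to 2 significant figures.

0.40

n = 5.94/4.49 ≈ 1.3229 half-lives.
Fraction remaining = (1/2)^1.3229 ≈ 0.39972.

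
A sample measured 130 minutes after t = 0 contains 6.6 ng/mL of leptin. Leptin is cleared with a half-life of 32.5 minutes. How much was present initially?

105.6 ng/mL

Number of half-lives elapsed: n = 130/32.5 ≈ 4.
A₀ = A × 2^n = 6.6 × 2^4 = 6.6 × 16 ≈ 105.6 ng/mL.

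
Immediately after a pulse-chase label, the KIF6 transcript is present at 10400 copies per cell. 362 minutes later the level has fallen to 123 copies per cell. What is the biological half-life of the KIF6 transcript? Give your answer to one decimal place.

56.5 minutes

A/A₀ = 123/10400 ≈ 0.011827.
n = log₂(84.553) ≈ 6.4018 half-lives elapsed in 362 minutes.
t½ = 362/6.4018 ≈ 56.547 minutes.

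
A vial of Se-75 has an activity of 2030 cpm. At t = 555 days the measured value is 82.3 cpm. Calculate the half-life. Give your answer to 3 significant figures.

A/A₀ = 82.3/2030 ≈ 0.040542.
n = log₂(24.666) ≈ 4.6244 half-lives elapsed in 555 days.
t½ = 555/4.6244 ≈ 120.01 days.

120 days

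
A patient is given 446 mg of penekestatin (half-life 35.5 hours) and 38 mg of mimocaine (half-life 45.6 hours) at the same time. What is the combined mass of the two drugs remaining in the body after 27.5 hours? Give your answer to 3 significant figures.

penekestatin: 446 × (1/2)^(27.5/35.5) = 446 × (1/2)^0.77465 ≈ 260.7 mg.
mimocaine: 38 × (1/2)^(27.5/45.6) = 38 × (1/2)^0.60307 ≈ 25.017 mg.
Total = 260.7 + 25.017 ≈ 285.72 mg.

286 mg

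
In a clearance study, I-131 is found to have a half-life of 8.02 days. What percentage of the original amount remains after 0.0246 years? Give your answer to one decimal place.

46.0%

0.0246 years = 8.979 days.
n = 8.979/8.02 ≈ 1.1196 half-lives.
Fraction remaining = (1/2)^1.1196 ≈ 0.46023, i.e. 46.023%.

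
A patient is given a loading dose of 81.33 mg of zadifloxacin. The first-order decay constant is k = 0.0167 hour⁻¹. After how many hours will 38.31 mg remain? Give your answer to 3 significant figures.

t½ = ln 2 / k = 0.69315 / 0.0167 ≈ 41.506 hours.
Fraction remaining = 38.31/81.33 ≈ 0.47104.
n = log₂(81.33/38.31) = ln(2.1229)/ln 2 ≈ 1.0861 half-lives.
t = n × t½ = 1.0861 × 41.506 ≈ 45.078 hours.

45.1 hours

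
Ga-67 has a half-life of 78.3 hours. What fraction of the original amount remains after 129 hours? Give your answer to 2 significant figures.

n = 129/78.3 ≈ 1.6475 half-lives.
Fraction remaining = (1/2)^1.6475 ≈ 0.31919.

0.32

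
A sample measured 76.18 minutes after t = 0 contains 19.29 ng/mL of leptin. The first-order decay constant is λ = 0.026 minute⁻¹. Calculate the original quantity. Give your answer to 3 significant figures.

140 ng/mL

t½ = ln 2 / λ = 0.69315 / 0.026 ≈ 26.66 minutes.
Number of half-lives elapsed: n = 76.18/26.66 ≈ 2.8575.
A₀ = A × 2^n = 19.29 × 2^2.8575 = 19.29 × 7.2477 ≈ 139.81 ng/mL.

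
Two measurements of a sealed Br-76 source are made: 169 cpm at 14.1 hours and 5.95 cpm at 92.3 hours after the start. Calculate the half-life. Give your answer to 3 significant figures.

Over Δt = 92.3 − 14.1 = 78.2 hours, the level fell by a factor of 169/5.95 ≈ 28.403.
n = log₂(28.403) ≈ 4.828 half-lives, so t½ = 78.2/4.828 ≈ 16.197 hours.

16.2 hours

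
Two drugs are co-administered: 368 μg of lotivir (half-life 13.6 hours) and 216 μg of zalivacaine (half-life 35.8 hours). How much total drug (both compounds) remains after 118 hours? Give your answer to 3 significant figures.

22.9 μg

lotivir: 368 × (1/2)^(118/13.6) = 368 × (1/2)^8.6765 ≈ 0.89944 μg.
zalivacaine: 216 × (1/2)^(118/35.8) = 216 × (1/2)^3.2961 ≈ 21.99 μg.
Total = 0.89944 + 21.99 ≈ 22.89 μg.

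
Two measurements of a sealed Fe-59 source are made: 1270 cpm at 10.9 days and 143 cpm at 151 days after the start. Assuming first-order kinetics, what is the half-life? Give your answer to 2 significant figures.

Over Δt = 151 − 10.9 = 140.1 days, the level fell by a factor of 1270/143 ≈ 8.8811.
n = log₂(8.8811) ≈ 3.1507 half-lives, so t½ = 140.1/3.1507 ≈ 44.466 days.

44 days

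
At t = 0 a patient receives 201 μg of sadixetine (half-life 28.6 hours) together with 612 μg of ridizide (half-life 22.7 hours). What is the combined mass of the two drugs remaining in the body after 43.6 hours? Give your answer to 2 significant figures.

sadixetine: 201 × (1/2)^(43.6/28.6) = 201 × (1/2)^1.5245 ≈ 69.869 μg.
ridizide: 612 × (1/2)^(43.6/22.7) = 612 × (1/2)^1.9207 ≈ 161.64 μg.
Total = 69.869 + 161.64 ≈ 231.51 μg.

230 μg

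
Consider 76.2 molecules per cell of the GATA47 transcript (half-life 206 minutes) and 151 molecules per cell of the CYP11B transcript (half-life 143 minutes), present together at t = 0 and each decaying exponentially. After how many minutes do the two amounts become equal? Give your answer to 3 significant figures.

Set 76.2·(1/2)^(t/206) = 151·(1/2)^(t/143).
Taking log₂: log₂(76.2/151) = t·(1/206 − 1/143).
log₂(0.50464) = -0.98669; 1/206 − 1/143 = -0.0021386.
t = -0.98669 / -0.0021386 ≈ 461.36 minutes.

461 minutes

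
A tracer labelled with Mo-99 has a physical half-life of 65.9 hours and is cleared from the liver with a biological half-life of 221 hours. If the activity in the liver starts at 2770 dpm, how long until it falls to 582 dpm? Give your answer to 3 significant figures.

1/t_eff = 1/t_phys + 1/t_biol = 1/65.9 + 1/221 = 0.019699 per hour.
t_eff = 65.9 × 221 / (65.9 + 221) ≈ 50.763 hours.
n = log₂(2770/582) ≈ 2.2508; t = 2.2508 × 50.763 ≈ 114.26 hours.

114 hours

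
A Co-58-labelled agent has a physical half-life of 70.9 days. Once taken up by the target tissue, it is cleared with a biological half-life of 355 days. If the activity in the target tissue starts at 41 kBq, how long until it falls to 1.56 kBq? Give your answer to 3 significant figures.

1/t_eff = 1/t_phys + 1/t_biol = 1/70.9 + 1/355 = 0.016921 per day.
t_eff = 70.9 × 355 / (70.9 + 355) ≈ 59.097 days.
n = log₂(41/1.56) ≈ 4.716; t = 4.716 × 59.097 ≈ 278.7 days.

279 days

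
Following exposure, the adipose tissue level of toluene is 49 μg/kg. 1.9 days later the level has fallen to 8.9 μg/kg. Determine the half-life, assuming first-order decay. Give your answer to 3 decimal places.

A/A₀ = 8.9/49 ≈ 0.18163.
n = log₂(5.5056) ≈ 2.4609 half-lives elapsed in 1.9 days.
t½ = 1.9/2.4609 ≈ 0.77207 days.

0.772 days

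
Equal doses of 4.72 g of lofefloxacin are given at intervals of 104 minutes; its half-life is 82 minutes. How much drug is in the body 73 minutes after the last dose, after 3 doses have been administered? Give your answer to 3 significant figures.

The 3 doses were given 281, 177, 73 minutes ago.
Total = 4.72·(1/2)^(281/82) + 4.72·(1/2)^(177/82) + 4.72·(1/2)^(73/82)
      = 0.4389 + 1.0572 + 2.5465 ≈ 4.0426 g.

4.04 g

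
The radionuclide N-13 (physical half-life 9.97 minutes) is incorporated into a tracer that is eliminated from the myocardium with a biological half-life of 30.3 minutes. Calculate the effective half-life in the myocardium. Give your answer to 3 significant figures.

1/t_eff = 1/t_phys + 1/t_biol = 1/9.97 + 1/30.3 = 0.1333 per minute.
t_eff = 9.97 × 30.3 / (9.97 + 30.3) ≈ 7.5016 minutes.

7.50 minutes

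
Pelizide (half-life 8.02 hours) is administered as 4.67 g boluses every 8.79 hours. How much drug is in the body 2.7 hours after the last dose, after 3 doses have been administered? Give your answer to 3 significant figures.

The 3 doses were given 20.28, 11.49, 2.7 hours ago.
Total = 4.67·(1/2)^(20.28/8.02) + 4.67·(1/2)^(11.49/8.02) + 4.67·(1/2)^(2.7/8.02)
      = 0.8093 + 1.73 + 3.698 ≈ 6.2373 g.

6.24 g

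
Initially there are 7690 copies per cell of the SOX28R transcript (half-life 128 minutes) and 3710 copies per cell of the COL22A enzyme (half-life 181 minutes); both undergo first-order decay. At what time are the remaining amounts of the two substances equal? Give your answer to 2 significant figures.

460 minutes

Set 7690·(1/2)^(t/128) = 3710·(1/2)^(t/181).
Taking log₂: log₂(7690/3710) = t·(1/128 − 1/181).
log₂(2.0728) = 1.0516; 1/128 − 1/181 = 0.0022876.
t = 1.0516 / 0.0022876 ≈ 459.67 minutes.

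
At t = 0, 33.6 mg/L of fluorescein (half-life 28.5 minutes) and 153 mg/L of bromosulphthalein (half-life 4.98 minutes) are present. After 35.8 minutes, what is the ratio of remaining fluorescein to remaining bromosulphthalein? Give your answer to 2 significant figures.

fluorescein: 33.6 × (1/2)^(35.8/28.5) = 33.6 × (1/2)^1.2561 ≈ 14.067 mg/L.
bromosulphthalein: 153 × (1/2)^(35.8/4.98) = 153 × (1/2)^7.1888 ≈ 1.0487 mg/L.
Ratio ≈ 14.067 / 1.0487 ≈ 13.414.

13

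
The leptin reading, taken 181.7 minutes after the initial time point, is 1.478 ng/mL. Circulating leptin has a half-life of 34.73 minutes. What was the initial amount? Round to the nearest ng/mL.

56 ng/mL

Number of half-lives elapsed: n = 181.7/34.73 ≈ 5.2318.
A₀ = A × 2^n = 1.478 × 2^5.2318 = 1.478 × 37.577 ≈ 55.539 ng/mL.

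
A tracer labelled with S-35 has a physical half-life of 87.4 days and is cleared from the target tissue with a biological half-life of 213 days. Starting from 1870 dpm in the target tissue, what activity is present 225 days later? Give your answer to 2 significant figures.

150 dpm

1/t_eff = 1/t_phys + 1/t_biol = 1/87.4 + 1/213 = 0.016136 per day.
t_eff = 87.4 × 213 / (87.4 + 213) ≈ 61.971 days.
Remaining = 1870 × (1/2)^(225/61.971) = 1870 × (1/2)^3.6307 ≈ 150.97 dpm.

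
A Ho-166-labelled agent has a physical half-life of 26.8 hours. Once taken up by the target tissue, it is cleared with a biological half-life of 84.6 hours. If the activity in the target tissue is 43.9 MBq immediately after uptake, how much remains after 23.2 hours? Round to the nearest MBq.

20 MBq

1/t_eff = 1/t_phys + 1/t_biol = 1/26.8 + 1/84.6 = 0.049134 per hour.
t_eff = 26.8 × 84.6 / (26.8 + 84.6) ≈ 20.353 hours.
Remaining = 43.9 × (1/2)^(23.2/20.353) = 43.9 × (1/2)^1.1399 ≈ 19.921 MBq.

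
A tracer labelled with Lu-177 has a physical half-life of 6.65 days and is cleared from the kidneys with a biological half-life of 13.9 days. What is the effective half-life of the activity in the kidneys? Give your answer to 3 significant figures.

1/t_eff = 1/t_phys + 1/t_biol = 1/6.65 + 1/13.9 = 0.22232 per day.
t_eff = 6.65 × 13.9 / (6.65 + 13.9) ≈ 4.4981 days.

4.50 days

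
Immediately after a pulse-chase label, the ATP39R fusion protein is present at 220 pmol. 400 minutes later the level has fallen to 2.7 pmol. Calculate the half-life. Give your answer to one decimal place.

63.0 minutes

A/A₀ = 2.7/220 ≈ 0.012273.
n = log₂(81.481) ≈ 6.3484 half-lives elapsed in 400 minutes.
t½ = 400/6.3484 ≈ 63.008 minutes.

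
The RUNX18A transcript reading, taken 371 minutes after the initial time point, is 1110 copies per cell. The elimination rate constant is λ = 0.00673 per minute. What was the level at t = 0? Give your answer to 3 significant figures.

13500 copies per cell

t½ = ln 2 / λ = 0.69315 / 0.00673 ≈ 102.99 minutes.
Number of half-lives elapsed: n = 371/102.99 ≈ 3.6022.
A₀ = A × 2^n = 1110 × 2^3.6022 = 1110 × 12.144 ≈ 13480 copies per cell.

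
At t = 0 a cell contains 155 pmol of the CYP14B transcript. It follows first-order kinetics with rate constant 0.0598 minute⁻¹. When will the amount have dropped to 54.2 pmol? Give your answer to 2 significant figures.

18 minutes

t½ = ln 2 / λ = 0.69315 / 0.0598 ≈ 11.591 minutes.
Fraction remaining = 54.2/155 ≈ 0.34968.
n = log₂(155/54.2) = ln(2.8598)/ln 2 ≈ 1.5159 half-lives.
t = n × t½ = 1.5159 × 11.591 ≈ 17.571 minutes.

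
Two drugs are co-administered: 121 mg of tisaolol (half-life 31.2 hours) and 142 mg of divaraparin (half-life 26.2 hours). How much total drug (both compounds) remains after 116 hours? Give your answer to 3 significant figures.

tisaolol: 121 × (1/2)^(116/31.2) = 121 × (1/2)^3.7179 ≈ 9.1954 mg.
divaraparin: 142 × (1/2)^(116/26.2) = 142 × (1/2)^4.4275 ≈ 6.5991 mg.
Total = 9.1954 + 6.5991 ≈ 15.794 mg.

15.8 mg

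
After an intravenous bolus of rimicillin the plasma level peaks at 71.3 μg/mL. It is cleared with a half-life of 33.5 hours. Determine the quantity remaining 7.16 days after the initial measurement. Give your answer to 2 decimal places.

Convert the elapsed time: 7.16 days = 171.84 hours.
Number of half-lives: n = 171.84/33.5 ≈ 5.1296.
Remaining = 71.3 × (1/2)^5.1296 = 71.3 × 0.028566 ≈ 2.0368 μg/mL.

2.04 μg/mL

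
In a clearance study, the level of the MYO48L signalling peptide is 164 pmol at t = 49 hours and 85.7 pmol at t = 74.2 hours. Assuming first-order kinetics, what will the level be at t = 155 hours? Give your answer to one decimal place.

10.7 pmol

Over Δt = 74.2 − 49 = 25.2 hours, the level fell by a factor of 164/85.7 ≈ 1.9137.
n = log₂(1.9137) ≈ 0.93633 half-lives, so t½ = 25.2/0.93633 ≈ 26.914 hours.
From t = 74.2 to t = 155: 85.7 × (1/2)^((155−74.2)/26.914) ≈ 10.696 pmol.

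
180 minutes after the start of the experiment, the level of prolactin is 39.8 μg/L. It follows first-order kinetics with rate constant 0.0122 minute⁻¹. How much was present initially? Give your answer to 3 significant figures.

358 μg/L

t½ = ln 2 / k = 0.69315 / 0.0122 ≈ 56.815 minutes.
Number of half-lives elapsed: n = 180/56.815 ≈ 3.1682.
A₀ = A × 2^n = 39.8 × 2^3.1682 = 39.8 × 8.989 ≈ 357.76 μg/L.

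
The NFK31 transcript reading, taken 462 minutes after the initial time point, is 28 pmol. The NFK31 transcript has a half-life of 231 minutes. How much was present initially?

112 pmol

Number of half-lives elapsed: n = 462/231 ≈ 2.
A₀ = A × 2^n = 28 × 2^2 = 28 × 4 ≈ 112 pmol.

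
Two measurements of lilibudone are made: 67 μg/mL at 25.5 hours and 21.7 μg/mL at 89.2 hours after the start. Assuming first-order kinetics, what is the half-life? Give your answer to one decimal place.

39.2 hours

Over Δt = 89.2 − 25.5 = 63.7 hours, the level fell by a factor of 67/21.7 ≈ 3.0876.
n = log₂(3.0876) ≈ 1.6265 half-lives, so t½ = 63.7/1.6265 ≈ 39.165 hours.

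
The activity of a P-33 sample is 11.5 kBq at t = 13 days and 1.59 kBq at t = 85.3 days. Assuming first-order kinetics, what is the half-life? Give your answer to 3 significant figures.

Over Δt = 85.3 − 13 = 72.3 days, the level fell by a factor of 11.5/1.59 ≈ 7.2327.
n = log₂(7.2327) ≈ 2.8545 half-lives, so t½ = 72.3/2.8545 ≈ 25.328 days.

25.3 days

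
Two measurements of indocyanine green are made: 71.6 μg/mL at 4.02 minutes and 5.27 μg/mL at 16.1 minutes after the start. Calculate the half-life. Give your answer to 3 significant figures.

Over Δt = 16.1 − 4.02 = 12.08 minutes, the level fell by a factor of 71.6/5.27 ≈ 13.586.
n = log₂(13.586) ≈ 3.7641 half-lives, so t½ = 12.08/3.7641 ≈ 3.2093 minutes.

3.21 minutes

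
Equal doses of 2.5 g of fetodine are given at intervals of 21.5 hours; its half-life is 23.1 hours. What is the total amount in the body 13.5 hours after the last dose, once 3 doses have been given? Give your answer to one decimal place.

The 3 doses were given 56.5, 35, 13.5 hours ago.
Total = 2.5·(1/2)^(56.5/23.1) + 2.5·(1/2)^(35/23.1) + 2.5·(1/2)^(13.5/23.1)
      = 0.45883 + 0.87465 + 1.6673 ≈ 3.0008 g.

3.0 g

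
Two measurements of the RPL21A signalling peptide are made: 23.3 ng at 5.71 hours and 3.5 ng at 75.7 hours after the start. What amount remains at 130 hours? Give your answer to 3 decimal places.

0.804 ng

Over Δt = 75.7 − 5.71 = 69.99 hours, the level fell by a factor of 23.3/3.5 ≈ 6.6571.
n = log₂(6.6571) ≈ 2.7349 half-lives, so t½ = 69.99/2.7349 ≈ 25.591 hours.
From t = 75.7 to t = 130: 3.5 × (1/2)^((130−75.7)/25.591) ≈ 0.80416 ng.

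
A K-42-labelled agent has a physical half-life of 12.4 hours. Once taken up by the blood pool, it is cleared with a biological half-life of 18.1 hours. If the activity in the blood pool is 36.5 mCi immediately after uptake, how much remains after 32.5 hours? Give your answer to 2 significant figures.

1/t_eff = 1/t_phys + 1/t_biol = 1/12.4 + 1/18.1 = 0.13589 per hour.
t_eff = 12.4 × 18.1 / (12.4 + 18.1) ≈ 7.3587 hours.
Remaining = 36.5 × (1/2)^(32.5/7.3587) = 36.5 × (1/2)^4.4165 ≈ 1.7091 mCi.

1.7 mCi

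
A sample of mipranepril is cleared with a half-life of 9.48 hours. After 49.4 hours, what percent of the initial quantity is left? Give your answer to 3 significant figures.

2.70%

n = 49.4/9.48 ≈ 5.211 half-lives.
Fraction remaining = (1/2)^5.211 ≈ 0.026999, i.e. 2.6999%.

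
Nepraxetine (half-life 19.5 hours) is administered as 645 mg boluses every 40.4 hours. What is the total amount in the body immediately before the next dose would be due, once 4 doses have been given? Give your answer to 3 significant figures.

201 mg

The 4 doses were given 161.6, 121.2, 80.8, 40.4 hours ago.
Total = 645·(1/2)^(161.6/19.5) + 645·(1/2)^(121.2/19.5) + 645·(1/2)^(80.8/19.5) + 645·(1/2)^(40.4/19.5)
      = 2.0648 + 8.6805 + 36.493 + 153.42 ≈ 200.66 mg.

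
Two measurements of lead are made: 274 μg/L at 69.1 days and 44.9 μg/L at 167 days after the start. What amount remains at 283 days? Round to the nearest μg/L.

Over Δt = 167 − 69.1 = 97.9 days, the level fell by a factor of 274/44.9 ≈ 6.1024.
n = log₂(6.1024) ≈ 2.6094 half-lives, so t½ = 97.9/2.6094 ≈ 37.518 days.
From t = 167 to t = 283: 44.9 × (1/2)^((283−167)/37.518) ≈ 5.2664 μg/L.

5 μg/L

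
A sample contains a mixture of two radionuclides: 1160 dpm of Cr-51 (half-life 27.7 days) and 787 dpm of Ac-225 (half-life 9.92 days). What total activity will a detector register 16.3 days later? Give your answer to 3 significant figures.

1020 dpm

Cr-51: 1160 × (1/2)^(16.3/27.7) = 1160 × (1/2)^0.58845 ≈ 771.47 dpm.
Ac-225: 787 × (1/2)^(16.3/9.92) = 787 × (1/2)^1.6431 ≈ 251.96 dpm.
Total = 771.47 + 251.96 ≈ 1023.4 dpm.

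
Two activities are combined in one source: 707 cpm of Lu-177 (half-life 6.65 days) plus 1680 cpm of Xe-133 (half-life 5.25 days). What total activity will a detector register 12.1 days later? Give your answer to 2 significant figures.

540 cpm

Lu-177: 707 × (1/2)^(12.1/6.65) = 707 × (1/2)^1.8195 ≈ 200.3 cpm.
Xe-133: 1680 × (1/2)^(12.1/5.25) = 1680 × (1/2)^2.3048 ≈ 340.02 cpm.
Total = 200.3 + 340.02 ≈ 540.32 cpm.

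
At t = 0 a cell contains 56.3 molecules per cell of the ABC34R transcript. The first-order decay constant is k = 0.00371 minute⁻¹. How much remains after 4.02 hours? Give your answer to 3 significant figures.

t½ = ln 2 / k = 0.69315 / 0.00371 ≈ 186.83 minutes.
Convert the elapsed time: 4.02 hours = 241.2 minutes.
Number of half-lives: n = 241.2/186.83 ≈ 1.291.
Remaining = 56.3 × (1/2)^1.291 = 56.3 × 0.40867 ≈ 23.008 molecules per cell.

23.0 molecules per cell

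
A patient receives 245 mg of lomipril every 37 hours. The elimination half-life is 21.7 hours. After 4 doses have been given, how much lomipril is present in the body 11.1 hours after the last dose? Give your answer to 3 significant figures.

The 4 doses were given 122.1, 85.1, 48.1, 11.1 hours ago.
Total = 245·(1/2)^(122.1/21.7) + 245·(1/2)^(85.1/21.7) + 245·(1/2)^(48.1/21.7) + 245·(1/2)^(11.1/21.7)
      = 4.9585 + 16.167 + 52.712 + 171.86 ≈ 245.7 mg.

246 mg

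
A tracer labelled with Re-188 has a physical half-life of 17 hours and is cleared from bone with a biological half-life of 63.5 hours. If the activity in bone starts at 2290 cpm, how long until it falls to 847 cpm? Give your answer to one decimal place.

1/t_eff = 1/t_phys + 1/t_biol = 1/17 + 1/63.5 = 0.074572 per hour.
t_eff = 17 × 63.5 / (17 + 63.5) ≈ 13.41 hours.
n = log₂(2290/847) ≈ 1.4349; t = 1.4349 × 13.41 ≈ 19.242 hours.

19.2 hours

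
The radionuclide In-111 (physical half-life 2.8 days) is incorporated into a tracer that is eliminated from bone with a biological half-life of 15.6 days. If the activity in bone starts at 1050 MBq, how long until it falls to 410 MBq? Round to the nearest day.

3 days

1/t_eff = 1/t_phys + 1/t_biol = 1/2.8 + 1/15.6 = 0.42125 per day.
t_eff = 2.8 × 15.6 / (2.8 + 15.6) ≈ 2.3739 days.
n = log₂(1050/410) ≈ 1.3567; t = 1.3567 × 2.3739 ≈ 3.2207 days.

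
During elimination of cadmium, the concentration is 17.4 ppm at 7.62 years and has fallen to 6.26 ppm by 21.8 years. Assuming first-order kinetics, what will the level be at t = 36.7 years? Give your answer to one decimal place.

2.1 ppm

Over Δt = 21.8 − 7.62 = 14.18 years, the level fell by a factor of 17.4/6.26 ≈ 2.7796.
n = log₂(2.7796) ≈ 1.4749 half-lives, so t½ = 14.18/1.4749 ≈ 9.6145 years.
From t = 21.8 to t = 36.7: 6.26 × (1/2)^((36.7−21.8)/9.6145) ≈ 2.1382 ppm.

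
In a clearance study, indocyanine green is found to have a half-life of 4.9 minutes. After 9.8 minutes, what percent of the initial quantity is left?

25%

n = 9.8/4.9 ≈ 2 half-lives.
Fraction remaining = (1/2)^2 ≈ 0.25, i.e. 25%.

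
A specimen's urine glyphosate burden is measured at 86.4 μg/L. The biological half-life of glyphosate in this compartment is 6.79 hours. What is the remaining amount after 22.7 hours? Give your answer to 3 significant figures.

Number of half-lives: n = 22.7/6.79 ≈ 3.3432.
Remaining = 86.4 × (1/2)^3.3432 = 86.4 × 0.09854 ≈ 8.5138 μg/L.

8.51 μg/L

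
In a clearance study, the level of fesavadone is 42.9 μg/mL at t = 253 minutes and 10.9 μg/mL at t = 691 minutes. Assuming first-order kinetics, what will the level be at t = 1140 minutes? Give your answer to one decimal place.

Over Δt = 691 − 253 = 438 minutes, the level fell by a factor of 42.9/10.9 ≈ 3.9358.
n = log₂(3.9358) ≈ 1.9766 half-lives, so t½ = 438/1.9766 ≈ 221.59 minutes.
From t = 691 to t = 1140: 10.9 × (1/2)^((1140−691)/221.59) ≈ 2.6758 μg/mL.

2.7 μg/mL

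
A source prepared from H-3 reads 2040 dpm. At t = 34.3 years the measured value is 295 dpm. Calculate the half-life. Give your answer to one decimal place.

A/A₀ = 295/2040 ≈ 0.14461.
n = log₂(6.9153) ≈ 2.7898 half-lives elapsed in 34.3 years.
t½ = 34.3/2.7898 ≈ 12.295 years.

12.3 years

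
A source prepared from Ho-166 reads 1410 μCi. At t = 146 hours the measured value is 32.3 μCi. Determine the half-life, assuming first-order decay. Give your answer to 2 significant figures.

27 hours

A/A₀ = 32.3/1410 ≈ 0.022908.
n = log₂(43.653) ≈ 5.448 half-lives elapsed in 146 hours.
t½ = 146/5.448 ≈ 26.799 hours.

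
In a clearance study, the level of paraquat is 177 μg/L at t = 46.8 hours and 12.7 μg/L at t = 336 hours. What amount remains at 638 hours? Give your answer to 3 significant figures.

0.811 μg/L

Over Δt = 336 − 46.8 = 289.2 hours, the level fell by a factor of 177/12.7 ≈ 13.937.
n = log₂(13.937) ≈ 3.8008 half-lives, so t½ = 289.2/3.8008 ≈ 76.088 hours.
From t = 336 to t = 638: 12.7 × (1/2)^((638−336)/76.088) ≈ 0.81095 μg/L.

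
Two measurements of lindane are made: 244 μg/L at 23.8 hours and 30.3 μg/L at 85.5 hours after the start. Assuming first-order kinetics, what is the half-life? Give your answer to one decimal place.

20.5 hours

Over Δt = 85.5 − 23.8 = 61.7 hours, the level fell by a factor of 244/30.3 ≈ 8.0528.
n = log₂(8.0528) ≈ 3.0095 half-lives, so t½ = 61.7/3.0095 ≈ 20.502 hours.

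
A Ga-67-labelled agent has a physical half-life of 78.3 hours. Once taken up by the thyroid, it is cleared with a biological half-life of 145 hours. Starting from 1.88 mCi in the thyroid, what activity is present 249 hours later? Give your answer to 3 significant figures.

1/t_eff = 1/t_phys + 1/t_biol = 1/78.3 + 1/145 = 0.019668 per hour.
t_eff = 78.3 × 145 / (78.3 + 145) ≈ 50.844 hours.
Remaining = 1.88 × (1/2)^(249/50.844) = 1.88 × (1/2)^4.8973 ≈ 0.063084 mCi.

0.0631 mCi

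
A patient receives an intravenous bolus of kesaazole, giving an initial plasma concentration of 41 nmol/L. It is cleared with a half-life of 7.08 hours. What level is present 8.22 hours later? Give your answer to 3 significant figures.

Number of half-lives: n = 8.22/7.08 ≈ 1.161.
Remaining = 41 × (1/2)^1.161 = 41 × 0.4472 ≈ 18.335 nmol/L.

18.3 nmol/L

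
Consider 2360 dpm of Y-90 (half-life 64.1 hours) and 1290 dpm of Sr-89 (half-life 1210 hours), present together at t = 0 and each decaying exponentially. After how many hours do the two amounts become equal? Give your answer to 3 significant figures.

59.0 hours

Set 2360·(1/2)^(t/64.1) = 1290·(1/2)^(t/1210).
Taking log₂: log₂(2360/1290) = t·(1/64.1 − 1/1210).
log₂(1.8295) = 0.87142; 1/64.1 − 1/1210 = 0.014774.
t = 0.87142 / 0.014774 ≈ 58.982 hours.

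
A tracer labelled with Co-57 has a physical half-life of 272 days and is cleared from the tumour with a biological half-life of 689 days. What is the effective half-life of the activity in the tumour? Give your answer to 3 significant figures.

1/t_eff = 1/t_phys + 1/t_biol = 1/272 + 1/689 = 0.0051278 per day.
t_eff = 272 × 689 / (272 + 689) ≈ 195.01 days.

195 days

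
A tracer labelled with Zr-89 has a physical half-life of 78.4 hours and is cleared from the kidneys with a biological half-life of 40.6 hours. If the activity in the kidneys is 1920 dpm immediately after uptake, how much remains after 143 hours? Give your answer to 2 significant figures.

1/t_eff = 1/t_phys + 1/t_biol = 1/78.4 + 1/40.6 = 0.037386 per hour.
t_eff = 78.4 × 40.6 / (78.4 + 40.6) ≈ 26.748 hours.
Remaining = 1920 × (1/2)^(143/26.748) = 1920 × (1/2)^5.3461 ≈ 47.201 dpm.

47 dpm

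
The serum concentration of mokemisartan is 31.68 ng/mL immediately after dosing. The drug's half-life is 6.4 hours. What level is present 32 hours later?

0.99 ng/mL

Elapsed time is 5 half-lives (32/6.4).
Each half-life halves the amount: 31.68 × (1/2)^5 = 31.68/32 = 0.99 ng/mL.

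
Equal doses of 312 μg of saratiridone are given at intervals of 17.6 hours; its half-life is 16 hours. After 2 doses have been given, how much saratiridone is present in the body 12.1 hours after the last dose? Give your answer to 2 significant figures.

270 μg

The 2 doses were given 29.7, 12.1 hours ago.
Total = 312·(1/2)^(29.7/16) + 312·(1/2)^(12.1/16)
      = 86.172 + 184.71 ≈ 270.89 μg.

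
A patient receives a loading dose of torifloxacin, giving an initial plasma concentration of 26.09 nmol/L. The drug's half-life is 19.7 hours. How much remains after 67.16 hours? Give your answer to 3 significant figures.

Number of half-lives: n = 67.16/19.7 ≈ 3.4091.
Remaining = 26.09 × (1/2)^3.4091 = 26.09 × 0.094134 ≈ 2.456 nmol/L.

2.46 nmol/L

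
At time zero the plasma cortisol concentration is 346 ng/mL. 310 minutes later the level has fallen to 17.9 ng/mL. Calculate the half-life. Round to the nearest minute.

73 minutes

A/A₀ = 17.9/346 ≈ 0.051734.
n = log₂(19.33) ≈ 4.2727 half-lives elapsed in 310 minutes.
t½ = 310/4.2727 ≈ 72.553 minutes.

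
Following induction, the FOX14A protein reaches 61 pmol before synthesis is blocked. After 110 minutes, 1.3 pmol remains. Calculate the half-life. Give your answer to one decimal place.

A/A₀ = 1.3/61 ≈ 0.021311.
n = log₂(46.923) ≈ 5.5522 half-lives elapsed in 110 minutes.
t½ = 110/5.5522 ≈ 19.812 minutes.

19.8 minutes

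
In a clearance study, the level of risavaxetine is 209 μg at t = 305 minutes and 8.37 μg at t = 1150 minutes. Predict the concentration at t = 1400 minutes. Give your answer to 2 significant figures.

3.2 μg

Over Δt = 1150 − 305 = 845 minutes, the level fell by a factor of 209/8.37 ≈ 24.97.
n = log₂(24.97) ≈ 4.6421 half-lives, so t½ = 845/4.6421 ≈ 182.03 minutes.
From t = 1150 to t = 1400: 8.37 × (1/2)^((1400−1150)/182.03) ≈ 3.2306 μg.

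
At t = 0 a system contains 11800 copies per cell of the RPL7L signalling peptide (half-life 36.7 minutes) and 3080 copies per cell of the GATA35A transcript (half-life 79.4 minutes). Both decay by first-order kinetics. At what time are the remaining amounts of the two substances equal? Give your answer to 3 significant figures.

132 minutes

Set 11800·(1/2)^(t/36.7) = 3080·(1/2)^(t/79.4).
Taking log₂: log₂(11800/3080) = t·(1/36.7 − 1/79.4).
log₂(3.8312) = 1.9378; 1/36.7 − 1/79.4 = 0.014653.
t = 1.9378 / 0.014653 ≈ 132.24 minutes.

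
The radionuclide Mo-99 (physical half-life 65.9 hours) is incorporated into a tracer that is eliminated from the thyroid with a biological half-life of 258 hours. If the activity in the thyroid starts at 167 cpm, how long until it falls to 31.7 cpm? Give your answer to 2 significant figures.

130 hours

1/t_eff = 1/t_phys + 1/t_biol = 1/65.9 + 1/258 = 0.01905 per hour.
t_eff = 65.9 × 258 / (65.9 + 258) ≈ 52.492 hours.
n = log₂(167/31.7) ≈ 2.3973; t = 2.3973 × 52.492 ≈ 125.84 hours.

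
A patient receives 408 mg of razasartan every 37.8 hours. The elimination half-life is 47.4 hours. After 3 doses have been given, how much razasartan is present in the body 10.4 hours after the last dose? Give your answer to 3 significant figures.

668 mg

The 3 doses were given 86, 48.2, 10.4 hours ago.
Total = 408·(1/2)^(86/47.4) + 408·(1/2)^(48.2/47.4) + 408·(1/2)^(10.4/47.4)
      = 116.01 + 201.63 + 350.44 ≈ 668.07 mg.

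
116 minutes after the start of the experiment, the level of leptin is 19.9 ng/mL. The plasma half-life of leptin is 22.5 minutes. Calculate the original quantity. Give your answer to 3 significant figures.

709 ng/mL

Number of half-lives elapsed: n = 116/22.5 ≈ 5.1556.
A₀ = A × 2^n = 19.9 × 2^5.1556 = 19.9 × 35.643 ≈ 709.3 ng/mL.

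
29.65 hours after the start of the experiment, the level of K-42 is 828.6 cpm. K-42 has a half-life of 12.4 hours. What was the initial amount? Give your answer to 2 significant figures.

Number of half-lives elapsed: n = 29.65/12.4 ≈ 2.3911.
A₀ = A × 2^n = 828.6 × 2^2.3911 = 828.6 × 5.2457 ≈ 4346.6 cpm.

4300 cpm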